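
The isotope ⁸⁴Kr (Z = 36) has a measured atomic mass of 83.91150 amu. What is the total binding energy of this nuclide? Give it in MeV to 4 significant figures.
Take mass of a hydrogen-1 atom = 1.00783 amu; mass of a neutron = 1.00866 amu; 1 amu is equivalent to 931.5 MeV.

732.2 MeV

Σm = 36·m(¹H) + 48·m_n = 36.28188 + 48.41568 = 84.69756 amu
The mass defect is 84.69756 − 83.91150 = 0.78606 amu.
Converting to energy: 0.78606 amu × 931.5 MeV/amu = 732.215 MeV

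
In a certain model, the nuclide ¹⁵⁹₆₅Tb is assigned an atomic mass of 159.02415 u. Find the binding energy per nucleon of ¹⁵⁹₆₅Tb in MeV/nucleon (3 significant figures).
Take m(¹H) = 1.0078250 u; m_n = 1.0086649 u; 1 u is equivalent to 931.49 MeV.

7.61 MeV/nucleon

Mass of separated nucleons = 65(1.0078250) + 94(1.0086649) = 65.5086250 + 94.8145006 = 160.3231256 u
Mass defect Δm = 160.3231256 − 159.02415 = 1.2989756 u
Converting to energy: 1.2989756 u × 931.49 MeV/u = 1209.98 MeV
Dividing by A = 159 gives 7.610 MeV per nucleon.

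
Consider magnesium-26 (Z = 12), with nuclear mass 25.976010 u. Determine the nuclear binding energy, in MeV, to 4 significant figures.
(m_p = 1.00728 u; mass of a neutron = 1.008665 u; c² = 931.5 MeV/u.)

216.7 MeV

Z = 12, so N = A − Z = 26 − 12 = 14.
Mass of separated nucleons = 12(1.00728) + 14(1.008665) = 12.08736 + 14.121310 = 26.208670 u
The mass defect is 26.208670 − 25.976010 = 0.232660 u.
Converting to energy: 0.232660 u × 931.5 MeV/u = 216.723 MeV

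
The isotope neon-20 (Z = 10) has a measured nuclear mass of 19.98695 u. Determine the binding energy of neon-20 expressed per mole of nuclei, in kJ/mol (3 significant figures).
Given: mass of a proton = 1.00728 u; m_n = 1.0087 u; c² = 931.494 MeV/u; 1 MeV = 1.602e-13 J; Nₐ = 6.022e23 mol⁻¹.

1.55e+10 kJ/mol

Total constituent mass: 10 × 1.00728 + 10 × 1.0087 = 20.15980 u
Mass defect Δm = 20.15980 − 19.98695 = 0.17285 u
Converting to energy: 0.17285 u × 931.494 MeV/u = 161.009 MeV
Per nucleus in joules: 161.009 MeV × 1.602e-13 J/MeV = 2.5794e-11 J
Per mole: 2.5794e-11 J × 6.022e23 mol⁻¹ = 1.5533e+13 J/mol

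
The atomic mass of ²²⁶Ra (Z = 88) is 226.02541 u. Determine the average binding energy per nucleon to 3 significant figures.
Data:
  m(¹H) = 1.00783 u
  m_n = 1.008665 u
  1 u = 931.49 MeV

Σm = 88·m(¹H) + 138·m_n = 88.68904 + 139.195770 = 227.884810 u
The mass defect is 227.884810 − 226.02541 = 1.859400 u.
E_B = 1.859400 × 931.49 = 1732.01 MeV
BE/A = 1732.01 MeV / 226 = 7.664 MeV/nucleon

7.66 MeV/nucleon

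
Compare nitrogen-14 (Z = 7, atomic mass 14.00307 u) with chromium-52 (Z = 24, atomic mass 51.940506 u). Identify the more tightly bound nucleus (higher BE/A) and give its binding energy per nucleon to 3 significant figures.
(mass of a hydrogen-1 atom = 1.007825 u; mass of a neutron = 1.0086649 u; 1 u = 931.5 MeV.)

nitrogen-14: Σm = 7(1.007825) + 7(1.0086649) = 14.1154293 u; Δm = 0.1123593 u; E_B = 104.66 MeV; E_B/A = 7.476 MeV
chromium-52: Σm = 24(1.007825) + 28(1.0086649) = 52.4304172 u; Δm = 0.4899112 u; E_B = 456.35 MeV; E_B/A = 8.776 MeV
chromium-52 has the higher binding energy per nucleon, so it is the more tightly bound nucleus.

chromium-52; 8.78 MeV/nucleon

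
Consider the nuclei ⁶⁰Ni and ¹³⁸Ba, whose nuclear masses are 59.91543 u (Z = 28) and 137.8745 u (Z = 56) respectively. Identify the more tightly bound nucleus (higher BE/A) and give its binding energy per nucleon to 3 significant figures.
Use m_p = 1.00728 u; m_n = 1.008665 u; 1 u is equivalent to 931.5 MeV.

⁶⁰Ni; 8.78 MeV/nucleon

⁶⁰Ni: Σm = 28(1.00728) + 32(1.008665) = 60.481120 u; Δm = 0.565690 u; E_B = 526.94 MeV; E_B/A = 8.782 MeV
¹³⁸Ba: Σm = 56(1.00728) + 82(1.008665) = 139.118210 u; Δm = 1.243710 u; E_B = 1158.5 MeV; E_B/A = 8.395 MeV
⁶⁰Ni has the higher binding energy per nucleon, so it is the more tightly bound nucleus.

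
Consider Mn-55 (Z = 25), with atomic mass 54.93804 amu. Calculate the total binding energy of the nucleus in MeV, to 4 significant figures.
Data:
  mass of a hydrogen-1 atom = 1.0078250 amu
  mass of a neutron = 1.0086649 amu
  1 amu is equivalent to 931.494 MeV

With 25 protons and 30 neutrons (A = 55):
Σm = 25·m(¹H) + 30·m_n = 25.1956250 + 30.2599470 = 55.4555720 amu
Δm = 55.4555720 − 54.93804 = 0.5175320 amu
E_B = 0.5175320 × 931.494 = 482.078 MeV

482.1 MeV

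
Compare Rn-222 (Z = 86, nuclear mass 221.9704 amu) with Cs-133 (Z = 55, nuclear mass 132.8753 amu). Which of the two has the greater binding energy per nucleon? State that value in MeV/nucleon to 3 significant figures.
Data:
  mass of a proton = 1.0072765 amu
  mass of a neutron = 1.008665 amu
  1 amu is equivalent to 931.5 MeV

Cs-133; 8.41 MeV/nucleon

Rn-222: Σm = 86(1.0072765) + 136(1.008665) = 223.8042190 amu; Δm = 1.8338190 amu; E_B = 1708.2 MeV; E_B/A = 7.6946 MeV
Cs-133: Σm = 55(1.0072765) + 78(1.008665) = 134.0760775 amu; Δm = 1.2007775 amu; E_B = 1118.5 MeV; E_B/A = 8.410 MeV
Cs-133 has the higher binding energy per nucleon, so it is the more tightly bound nucleus.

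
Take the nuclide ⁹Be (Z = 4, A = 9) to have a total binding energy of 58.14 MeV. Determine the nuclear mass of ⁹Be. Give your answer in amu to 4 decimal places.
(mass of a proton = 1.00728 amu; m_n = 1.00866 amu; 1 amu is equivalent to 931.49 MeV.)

9.0100 amu

Mass defect = 58.14 MeV / (931.49 MeV/amu) = 0.062416 amu
Constituent mass = 4(1.00728) + 5(1.00866) = 9.07242 amu
Nuclear mass = 9.07242 − 0.062416 = 9.010004 amu ≈ 9.0100 amu (to 4 decimal places)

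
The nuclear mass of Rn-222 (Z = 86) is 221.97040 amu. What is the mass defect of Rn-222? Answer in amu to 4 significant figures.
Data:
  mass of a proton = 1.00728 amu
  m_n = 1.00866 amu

1.833 amu

The nucleus contains 86 protons and 222 − 86 = 136 neutrons.
Mass of separated nucleons = 86(1.00728) + 136(1.00866) = 86.62608 + 137.17776 = 223.80384 amu
Δm = 223.80384 − 221.97040 = 1.83344 amu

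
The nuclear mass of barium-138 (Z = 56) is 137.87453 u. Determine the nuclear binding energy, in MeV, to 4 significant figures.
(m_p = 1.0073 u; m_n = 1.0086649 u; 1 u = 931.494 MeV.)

1160 MeV

Mass of separated nucleons = 56(1.0073) + 82(1.0086649) = 56.4088 + 82.7105218 = 139.1193218 u
Mass defect Δm = 139.1193218 − 137.87453 = 1.2447918 u
Binding energy = Δm·c² = 1.2447918 × 931.494 MeV/u = 1159.52 MeV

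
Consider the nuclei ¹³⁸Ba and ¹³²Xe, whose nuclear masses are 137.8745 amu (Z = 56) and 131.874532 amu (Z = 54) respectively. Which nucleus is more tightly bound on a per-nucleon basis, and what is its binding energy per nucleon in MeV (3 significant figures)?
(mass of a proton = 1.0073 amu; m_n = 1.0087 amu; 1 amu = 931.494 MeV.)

¹³²Xe; 8.46 MeV/nucleon

¹³⁸Ba: Σm = 56(1.0073) + 82(1.0087) = 139.1222 amu; Δm = 1.2477 amu; E_B = 1162.2 MeV; E_B/A = 8.422 MeV
¹³²Xe: Σm = 54(1.0073) + 78(1.0087) = 133.0728 amu; Δm = 1.198268 amu; E_B = 1116.2 MeV; E_B/A = 8.456 MeV
¹³²Xe has the higher binding energy per nucleon, so it is the more tightly bound nucleus.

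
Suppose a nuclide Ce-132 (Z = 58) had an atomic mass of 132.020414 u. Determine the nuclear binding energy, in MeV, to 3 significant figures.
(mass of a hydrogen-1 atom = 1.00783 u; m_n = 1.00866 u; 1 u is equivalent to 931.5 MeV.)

Z = 58, so N = A − Z = 132 − 58 = 74.
Total constituent mass: 58 × 1.00783 + 74 × 1.00866 = 133.09498 u
Mass defect Δm = 133.09498 − 132.020414 = 1.074566 u
Binding energy = Δm·c² = 1.074566 × 931.5 MeV/u = 1000.96 MeV

1000 MeV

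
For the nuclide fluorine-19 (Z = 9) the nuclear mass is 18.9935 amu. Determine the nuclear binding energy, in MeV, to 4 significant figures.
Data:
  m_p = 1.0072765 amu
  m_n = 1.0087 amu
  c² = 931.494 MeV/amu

With 9 protons and 10 neutrons (A = 19):
Mass of separated nucleons = 9(1.0072765) + 10(1.0087) = 9.0654885 + 10.0870 = 19.1524885 amu
Mass defect Δm = 19.1524885 − 18.9935 = 0.1589885 amu
E_B = 0.1589885 × 931.494 = 148.097 MeV

148.1 MeV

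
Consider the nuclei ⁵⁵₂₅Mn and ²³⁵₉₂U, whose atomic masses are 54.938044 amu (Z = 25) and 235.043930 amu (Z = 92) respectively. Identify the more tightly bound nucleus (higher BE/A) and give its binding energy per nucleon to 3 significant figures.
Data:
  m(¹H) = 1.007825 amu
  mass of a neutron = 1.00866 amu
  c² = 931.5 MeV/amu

⁵⁵₂₅Mn: Σm = 25(1.007825) + 30(1.00866) = 55.455425 amu; Δm = 0.517381 amu; E_B = 481.94 MeV; E_B/A = 8.763 MeV
²³⁵₉₂U: Σm = 92(1.007825) + 143(1.00866) = 236.958280 amu; Δm = 1.914350 amu; E_B = 1783.2 MeV; E_B/A = 7.588 MeV
⁵⁵₂₅Mn has the higher binding energy per nucleon, so it is the more tightly bound nucleus.

⁵⁵₂₅Mn; 8.76 MeV/nucleon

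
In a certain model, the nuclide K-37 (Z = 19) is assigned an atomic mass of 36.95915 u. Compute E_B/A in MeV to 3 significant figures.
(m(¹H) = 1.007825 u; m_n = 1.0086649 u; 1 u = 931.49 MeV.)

Z = 19, so N = A − Z = 37 − 19 = 18.
Mass of separated nucleons = 19(1.007825) + 18(1.0086649) = 19.148675 + 18.1559682 = 37.3046432 u
Δm = 37.3046432 − 36.95915 = 0.3454932 u
Binding energy = Δm·c² = 0.3454932 × 931.49 MeV/u = 321.823 MeV
BE/A = 321.823 MeV / 37 = 8.698 MeV/nucleon

8.70 MeV/nucleon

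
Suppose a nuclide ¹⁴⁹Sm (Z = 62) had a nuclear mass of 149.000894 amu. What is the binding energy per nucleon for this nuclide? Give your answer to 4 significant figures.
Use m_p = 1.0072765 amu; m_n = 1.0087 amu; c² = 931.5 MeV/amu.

7.547 MeV/nucleon

Σm = 62·m_p + 87·m_n = 62.4511430 + 87.7569 = 150.2080430 amu
Mass defect Δm = 150.2080430 − 149.000894 = 1.2071490 amu
E_B = 1.2071490 × 931.5 = 1124.46 MeV
BE/A = 1124.46 MeV / 149 = 7.547 MeV/nucleon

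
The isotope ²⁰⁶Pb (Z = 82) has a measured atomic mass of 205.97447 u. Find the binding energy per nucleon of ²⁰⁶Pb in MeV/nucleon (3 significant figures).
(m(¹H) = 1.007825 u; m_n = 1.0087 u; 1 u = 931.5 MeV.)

Mass of separated nucleons = 82(1.007825) + 124(1.0087) = 82.641650 + 125.0788 = 207.720450 u
Δm = 207.720450 − 205.97447 = 1.745980 u
Converting to energy: 1.745980 u × 931.5 MeV/u = 1626.38 MeV
BE/A = 1626.38 MeV / 206 = 7.895 MeV/nucleon

7.90 MeV/nucleon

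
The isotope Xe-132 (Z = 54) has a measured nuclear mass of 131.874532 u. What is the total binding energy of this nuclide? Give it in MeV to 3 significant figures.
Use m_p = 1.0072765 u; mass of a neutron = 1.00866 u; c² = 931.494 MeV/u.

1110 MeV

The nucleus contains 54 protons and 132 − 54 = 78 neutrons.
Σm = 54·m_p + 78·m_n = 54.3929310 + 78.67548 = 133.0684110 u
The mass defect is 133.0684110 − 131.874532 = 1.1938790 u.
E_B = 1.1938790 × 931.494 = 1112.09 MeV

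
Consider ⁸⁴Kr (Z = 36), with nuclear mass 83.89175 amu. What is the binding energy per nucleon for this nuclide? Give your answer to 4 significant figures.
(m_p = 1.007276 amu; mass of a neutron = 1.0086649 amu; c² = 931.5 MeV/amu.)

8.717 MeV/nucleon

With 36 protons and 48 neutrons (A = 84):
Total constituent mass: 36 × 1.007276 + 48 × 1.0086649 = 84.6778512 amu
The mass defect is 84.6778512 − 83.89175 = 0.7861012 amu.
E_B = 0.7861012 × 931.5 = 732.253 MeV
Dividing by A = 84 gives 8.717 MeV per nucleon.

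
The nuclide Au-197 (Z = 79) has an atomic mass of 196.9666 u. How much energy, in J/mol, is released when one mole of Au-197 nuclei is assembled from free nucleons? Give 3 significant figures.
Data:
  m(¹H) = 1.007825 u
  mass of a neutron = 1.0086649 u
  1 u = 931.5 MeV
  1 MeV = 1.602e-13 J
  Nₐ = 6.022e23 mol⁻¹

Z = 79, so N = A − Z = 197 − 79 = 118.
Mass of separated nucleons = 79(1.007825) + 118(1.0086649) = 79.618175 + 119.0224582 = 198.6406332 u
Δm = 198.6406332 − 196.9666 = 1.6740332 u
Converting to energy: 1.6740332 u × 931.5 MeV/u = 1559.36 MeV
Per nucleus in joules: 1559.36 MeV × 1.602e-13 J/MeV = 2.4981e-10 J
Per mole: 2.4981e-10 J × 6.022e23 mol⁻¹ = 1.5044e+14 J/mol

1.50e+14 J/mol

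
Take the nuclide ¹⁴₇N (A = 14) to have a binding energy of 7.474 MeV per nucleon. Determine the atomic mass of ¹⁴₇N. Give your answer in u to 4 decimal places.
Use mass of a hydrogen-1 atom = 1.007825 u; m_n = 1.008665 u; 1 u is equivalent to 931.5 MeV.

Total binding energy = 14 × 7.474 = 104.636 MeV
Mass defect = 104.636 MeV / (931.5 MeV/u) = 0.112331 u
Constituent mass = 7(1.007825) + 7(1.008665) = 14.115430 u
Atomic mass = 14.115430 − 0.112331 = 14.003099 u ≈ 14.0031 u (to 4 decimal places)

14.0031 u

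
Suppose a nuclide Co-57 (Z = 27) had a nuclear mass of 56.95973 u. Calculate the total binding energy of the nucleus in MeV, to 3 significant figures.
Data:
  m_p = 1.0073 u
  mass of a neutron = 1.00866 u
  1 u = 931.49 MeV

With 27 protons and 30 neutrons (A = 57):
Mass of separated nucleons = 27(1.0073) + 30(1.00866) = 27.1971 + 30.25980 = 57.45690 u
The mass defect is 57.45690 − 56.95973 = 0.49717 u.
Converting to energy: 0.49717 u × 931.49 MeV/u = 463.109 MeV

463 MeV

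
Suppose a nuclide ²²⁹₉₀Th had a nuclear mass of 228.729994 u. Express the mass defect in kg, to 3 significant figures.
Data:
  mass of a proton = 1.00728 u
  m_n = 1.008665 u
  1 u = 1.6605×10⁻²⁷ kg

3.54e-27 kg

Σm = 90·m_p + 139·m_n = 90.65520 + 140.204435 = 230.859635 u
The mass defect is 230.859635 − 228.729994 = 2.129641 u.
In SI units: 2.129641 u × 1.6605×10⁻²⁷ kg/u = 3.5363e-27 kg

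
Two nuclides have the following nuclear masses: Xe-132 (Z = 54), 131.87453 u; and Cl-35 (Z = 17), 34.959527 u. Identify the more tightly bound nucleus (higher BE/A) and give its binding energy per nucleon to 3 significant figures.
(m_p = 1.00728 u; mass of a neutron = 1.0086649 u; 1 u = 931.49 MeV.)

Xe-132: Σm = 54(1.00728) + 78(1.0086649) = 133.0689822 u; Δm = 1.1944522 u; E_B = 1112.6 MeV; E_B/A = 8.429 MeV
Cl-35: Σm = 17(1.00728) + 18(1.0086649) = 35.2797282 u; Δm = 0.3202012 u; E_B = 298.26 MeV; E_B/A = 8.522 MeV
Cl-35 has the higher binding energy per nucleon, so it is the more tightly bound nucleus.

Cl-35; 8.52 MeV/nucleon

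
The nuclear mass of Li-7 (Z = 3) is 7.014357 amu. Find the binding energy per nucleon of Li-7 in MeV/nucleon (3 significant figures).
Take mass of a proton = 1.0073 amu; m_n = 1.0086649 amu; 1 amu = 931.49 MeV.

With 3 protons and 4 neutrons (A = 7):
Σm = 3·m_p + 4·m_n = 3.0219 + 4.0346596 = 7.0565596 amu
Δm = 7.0565596 − 7.014357 = 0.0422026 amu
E_B = 0.0422026 × 931.49 = 39.3113 MeV
BE/A = 39.3113 MeV / 7 = 5.616 MeV/nucleon

5.62 MeV/nucleon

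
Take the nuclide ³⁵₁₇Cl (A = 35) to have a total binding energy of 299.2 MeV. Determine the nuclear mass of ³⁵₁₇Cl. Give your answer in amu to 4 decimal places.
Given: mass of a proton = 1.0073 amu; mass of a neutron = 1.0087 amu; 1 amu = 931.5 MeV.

Mass defect = 299.2 MeV / (931.5 MeV/amu) = 0.321202 amu
Constituent mass = 17(1.0073) + 18(1.0087) = 35.2807 amu
Nuclear mass = 35.2807 − 0.321202 = 34.959498 amu ≈ 34.9595 amu (to 4 decimal places)

34.9595 amu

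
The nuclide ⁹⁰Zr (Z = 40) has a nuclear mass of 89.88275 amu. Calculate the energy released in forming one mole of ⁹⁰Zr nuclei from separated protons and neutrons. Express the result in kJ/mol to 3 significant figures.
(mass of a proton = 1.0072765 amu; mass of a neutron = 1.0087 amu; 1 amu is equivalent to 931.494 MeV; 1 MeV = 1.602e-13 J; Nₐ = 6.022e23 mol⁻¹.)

7.58e+10 kJ/mol

Mass of separated nucleons = 40(1.0072765) + 50(1.0087) = 40.2910600 + 50.4350 = 90.7260600 amu
The mass defect is 90.7260600 − 89.88275 = 0.8433100 amu.
Converting to energy: 0.8433100 amu × 931.494 MeV/amu = 785.538 MeV
Per nucleus in joules: 785.538 MeV × 1.602e-13 J/MeV = 1.2584e-10 J
Per mole: 1.2584e-10 J × 6.022e23 mol⁻¹ = 7.5781e+13 J/mol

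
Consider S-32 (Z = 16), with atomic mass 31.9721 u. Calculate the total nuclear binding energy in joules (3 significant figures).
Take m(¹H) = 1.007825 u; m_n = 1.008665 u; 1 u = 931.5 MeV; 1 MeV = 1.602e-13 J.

4.35e-11 J

Mass of separated nucleons = 16(1.007825) + 16(1.008665) = 16.125200 + 16.138640 = 32.263840 u
The mass defect is 32.263840 − 31.9721 = 0.291740 u.
E_B = 0.291740 × 931.5 = 271.756 MeV
In joules: 271.756 MeV × 1.602e-13 J/MeV = 4.3535e-11 J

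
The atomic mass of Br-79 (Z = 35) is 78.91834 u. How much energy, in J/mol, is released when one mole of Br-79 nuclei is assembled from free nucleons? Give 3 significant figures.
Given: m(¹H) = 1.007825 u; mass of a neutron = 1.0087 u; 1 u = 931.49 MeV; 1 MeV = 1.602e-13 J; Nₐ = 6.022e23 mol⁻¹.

The nucleus contains 35 protons and 79 − 35 = 44 neutrons.
Total constituent mass: 35 × 1.007825 + 44 × 1.0087 = 79.656675 u
The mass defect is 79.656675 − 78.91834 = 0.738335 u.
E_B = 0.738335 × 931.49 = 687.752 MeV
Per nucleus in joules: 687.752 MeV × 1.602e-13 J/MeV = 1.10178e-10 J
Per mole: 1.10178e-10 J × 6.022e23 mol⁻¹ = 6.6349e+13 J/mol

6.63e+13 J/mol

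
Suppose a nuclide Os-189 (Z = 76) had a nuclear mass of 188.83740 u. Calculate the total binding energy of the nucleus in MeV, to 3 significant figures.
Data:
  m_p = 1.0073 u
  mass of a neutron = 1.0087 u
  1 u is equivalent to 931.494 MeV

With 76 protons and 113 neutrons (A = 189):
Σm = 76·m_p + 113·m_n = 76.5548 + 113.9831 = 190.5379 u
The mass defect is 190.5379 − 188.83740 = 1.70050 u.
E_B = 1.70050 × 931.494 = 1584.01 MeV

1580 MeV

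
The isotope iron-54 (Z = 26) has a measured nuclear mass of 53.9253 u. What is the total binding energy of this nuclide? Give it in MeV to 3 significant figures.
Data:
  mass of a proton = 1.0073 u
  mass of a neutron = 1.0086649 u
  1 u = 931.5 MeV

Total constituent mass: 26 × 1.0073 + 28 × 1.0086649 = 54.4324172 u
The mass defect is 54.4324172 − 53.9253 = 0.5071172 u.
Binding energy = Δm·c² = 0.5071172 × 931.5 MeV/u = 472.380 MeV

472 MeV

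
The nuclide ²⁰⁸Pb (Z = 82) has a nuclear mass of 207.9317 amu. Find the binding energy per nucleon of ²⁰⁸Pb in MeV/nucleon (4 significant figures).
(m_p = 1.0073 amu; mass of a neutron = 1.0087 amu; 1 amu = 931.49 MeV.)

7.896 MeV/nucleon

Mass of separated nucleons = 82(1.0073) + 126(1.0087) = 82.5986 + 127.0962 = 209.6948 amu
Mass defect Δm = 209.6948 − 207.9317 = 1.7631 amu
Converting to energy: 1.7631 amu × 931.49 MeV/amu = 1642.31 MeV
Dividing by A = 208 gives 7.896 MeV per nucleon.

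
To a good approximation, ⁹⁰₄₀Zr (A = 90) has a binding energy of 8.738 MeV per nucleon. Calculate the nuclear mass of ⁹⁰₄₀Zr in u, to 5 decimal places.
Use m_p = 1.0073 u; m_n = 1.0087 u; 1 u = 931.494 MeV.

Total binding energy = 90 × 8.738 = 786.420 MeV
Mass defect = 786.420 MeV / (931.494 MeV/u) = 0.8442566 u
Constituent mass = 40(1.0073) + 50(1.0087) = 90.7270 u
Nuclear mass = 90.7270 − 0.8442566 = 89.8827434 u ≈ 89.88274 u (to 5 decimal places)

89.88274 u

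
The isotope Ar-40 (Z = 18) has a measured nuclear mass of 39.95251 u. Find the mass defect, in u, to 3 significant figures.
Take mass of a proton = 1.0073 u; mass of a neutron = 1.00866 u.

With 18 protons and 22 neutrons (A = 40):
Mass of separated nucleons = 18(1.0073) + 22(1.00866) = 18.1314 + 22.19052 = 40.32192 u
The mass defect is 40.32192 − 39.95251 = 0.36941 u.

0.369 u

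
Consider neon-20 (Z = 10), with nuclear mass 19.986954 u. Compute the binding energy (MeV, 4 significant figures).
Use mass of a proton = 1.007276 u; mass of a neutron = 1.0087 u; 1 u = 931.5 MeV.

161.0 MeV

The nucleus contains 10 protons and 20 − 10 = 10 neutrons.
Mass of separated nucleons = 10(1.007276) + 10(1.0087) = 10.072760 + 10.0870 = 20.159760 u
Δm = 20.159760 − 19.986954 = 0.172806 u
E_B = 0.172806 × 931.5 = 160.969 MeV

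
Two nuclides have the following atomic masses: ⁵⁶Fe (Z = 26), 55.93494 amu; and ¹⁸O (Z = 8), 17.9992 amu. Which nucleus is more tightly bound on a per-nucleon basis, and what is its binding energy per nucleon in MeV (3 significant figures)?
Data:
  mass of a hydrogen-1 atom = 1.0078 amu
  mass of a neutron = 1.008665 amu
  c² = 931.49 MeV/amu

⁵⁶Fe: Σm = 26(1.0078) + 30(1.008665) = 56.462750 amu; Δm = 0.527810 amu; E_B = 491.65 MeV; E_B/A = 8.779 MeV
¹⁸O: Σm = 8(1.0078) + 10(1.008665) = 18.149050 amu; Δm = 0.149850 amu; E_B = 139.584 MeV; E_B/A = 7.7547 MeV
⁵⁶Fe has the higher binding energy per nucleon, so it is the more tightly bound nucleus.

⁵⁶Fe; 8.78 MeV/nucleon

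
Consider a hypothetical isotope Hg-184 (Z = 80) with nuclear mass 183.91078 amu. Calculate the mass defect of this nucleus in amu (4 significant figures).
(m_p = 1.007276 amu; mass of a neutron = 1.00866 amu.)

1.572 amu

With 80 protons and 104 neutrons (A = 184):
Mass of separated nucleons = 80(1.007276) + 104(1.00866) = 80.582080 + 104.90064 = 185.482720 amu
Mass defect Δm = 185.482720 − 183.91078 = 1.571940 amu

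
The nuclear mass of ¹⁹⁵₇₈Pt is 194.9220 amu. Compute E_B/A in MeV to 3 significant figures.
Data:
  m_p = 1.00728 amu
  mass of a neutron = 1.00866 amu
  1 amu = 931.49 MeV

7.93 MeV/nucleon

Z = 78, so N = A − Z = 195 − 78 = 117.
Σm = 78·m_p + 117·m_n = 78.56784 + 118.01322 = 196.58106 amu
Mass defect Δm = 196.58106 − 194.9220 = 1.65906 amu
Converting to energy: 1.65906 amu × 931.49 MeV/amu = 1545.40 MeV
Dividing by A = 195 gives 7.925 MeV per nucleon.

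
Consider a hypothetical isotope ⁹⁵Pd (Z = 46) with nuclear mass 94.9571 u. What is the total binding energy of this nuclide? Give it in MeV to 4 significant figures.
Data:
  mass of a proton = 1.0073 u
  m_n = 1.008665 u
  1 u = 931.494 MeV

Σm = 46·m_p + 49·m_n = 46.3358 + 49.424585 = 95.760385 u
The mass defect is 95.760385 − 94.9571 = 0.803285 u.
Binding energy = Δm·c² = 0.803285 × 931.494 MeV/u = 748.255 MeV

748.3 MeV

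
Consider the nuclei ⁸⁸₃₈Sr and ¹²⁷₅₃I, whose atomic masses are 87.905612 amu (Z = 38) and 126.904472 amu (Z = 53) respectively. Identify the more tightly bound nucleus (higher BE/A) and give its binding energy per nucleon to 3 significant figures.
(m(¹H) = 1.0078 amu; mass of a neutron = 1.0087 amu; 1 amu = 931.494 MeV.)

⁸⁸₃₈Sr: Σm = 38(1.0078) + 50(1.0087) = 88.7314 amu; Δm = 0.825788 amu; E_B = 769.22 MeV; E_B/A = 8.741 MeV
¹²⁷₅₃I: Σm = 53(1.0078) + 74(1.0087) = 128.0572 amu; Δm = 1.152728 amu; E_B = 1073.76 MeV; E_B/A = 8.4548 MeV
⁸⁸₃₈Sr has the higher binding energy per nucleon, so it is the more tightly bound nucleus.

⁸⁸₃₈Sr; 8.74 MeV/nucleon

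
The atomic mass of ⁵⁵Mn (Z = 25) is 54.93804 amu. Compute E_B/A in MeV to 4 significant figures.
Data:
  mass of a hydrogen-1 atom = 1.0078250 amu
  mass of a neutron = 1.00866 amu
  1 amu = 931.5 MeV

8.763 MeV/nucleon

Z = 25, so N = A − Z = 55 − 25 = 30.
Total constituent mass: 25 × 1.0078250 + 30 × 1.00866 = 55.4554250 amu
The mass defect is 55.4554250 − 54.93804 = 0.5173850 amu.
Binding energy = Δm·c² = 0.5173850 × 931.5 MeV/amu = 481.944 MeV
Per nucleon: 481.944 / 55 = 8.763 MeV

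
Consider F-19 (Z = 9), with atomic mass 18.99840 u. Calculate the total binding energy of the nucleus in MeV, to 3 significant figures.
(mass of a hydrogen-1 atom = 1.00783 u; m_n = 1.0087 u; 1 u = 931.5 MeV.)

Mass of separated nucleons = 9(1.00783) + 10(1.0087) = 9.07047 + 10.0870 = 19.15747 u
The mass defect is 19.15747 − 18.99840 = 0.15907 u.
Converting to energy: 0.15907 u × 931.5 MeV/u = 148.174 MeV

148 MeV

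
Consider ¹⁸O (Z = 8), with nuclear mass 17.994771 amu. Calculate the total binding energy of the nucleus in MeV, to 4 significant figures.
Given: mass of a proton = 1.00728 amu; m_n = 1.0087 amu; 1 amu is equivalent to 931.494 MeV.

140.2 MeV

Z = 8, so N = A − Z = 18 − 8 = 10.
Σm = 8·m_p + 10·m_n = 8.05824 + 10.0870 = 18.14524 amu
Mass defect Δm = 18.14524 − 17.994771 = 0.150469 amu
Converting to energy: 0.150469 amu × 931.494 MeV/amu = 140.161 MeV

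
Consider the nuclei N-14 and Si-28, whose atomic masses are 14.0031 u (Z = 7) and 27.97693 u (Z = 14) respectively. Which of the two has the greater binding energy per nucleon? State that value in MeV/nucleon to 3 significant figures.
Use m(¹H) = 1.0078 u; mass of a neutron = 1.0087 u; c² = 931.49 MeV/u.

N-14: Σm = 7(1.0078) + 7(1.0087) = 14.1155 u; Δm = 0.1124 u; E_B = 104.70 MeV; E_B/A = 7.479 MeV
Si-28: Σm = 14(1.0078) + 14(1.0087) = 28.2310 u; Δm = 0.25407 u; E_B = 236.66 MeV; E_B/A = 8.452 MeV
Si-28 has the higher binding energy per nucleon, so it is the more tightly bound nucleus.

Si-28; 8.45 MeV/nucleon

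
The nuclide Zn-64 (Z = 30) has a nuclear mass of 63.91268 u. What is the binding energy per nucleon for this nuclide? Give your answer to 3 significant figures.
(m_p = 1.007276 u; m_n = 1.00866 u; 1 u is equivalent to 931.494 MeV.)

Σm = 30·m_p + 34·m_n = 30.218280 + 34.29444 = 64.512720 u
Δm = 64.512720 − 63.91268 = 0.600040 u
Binding energy = Δm·c² = 0.600040 × 931.494 MeV/u = 558.934 MeV
BE/A = 558.934 MeV / 64 = 8.733 MeV/nucleon

8.73 MeV/nucleon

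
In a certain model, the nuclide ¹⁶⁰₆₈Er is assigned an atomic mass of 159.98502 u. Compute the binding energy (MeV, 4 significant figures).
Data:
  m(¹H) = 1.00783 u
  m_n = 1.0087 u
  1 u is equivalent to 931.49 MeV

1255 MeV

The nucleus contains 68 protons and 160 − 68 = 92 neutrons.
Total constituent mass: 68 × 1.00783 + 92 × 1.0087 = 161.33284 u
Δm = 161.33284 − 159.98502 = 1.34782 u
Converting to energy: 1.34782 u × 931.49 MeV/u = 1255.48 MeV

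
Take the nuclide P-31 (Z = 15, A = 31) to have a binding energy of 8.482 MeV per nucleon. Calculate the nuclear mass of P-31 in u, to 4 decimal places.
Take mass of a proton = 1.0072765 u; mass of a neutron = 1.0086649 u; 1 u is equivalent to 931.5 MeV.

30.9655 u

Total binding energy = 31 × 8.482 = 262.942 MeV
Mass defect = 262.942 MeV / (931.5 MeV/u) = 0.282278 u
Constituent mass = 15(1.0072765) + 16(1.0086649) = 31.2477859 u
Nuclear mass = 31.2477859 − 0.282278 = 30.9655079 u ≈ 30.9655 u (to 4 decimal places)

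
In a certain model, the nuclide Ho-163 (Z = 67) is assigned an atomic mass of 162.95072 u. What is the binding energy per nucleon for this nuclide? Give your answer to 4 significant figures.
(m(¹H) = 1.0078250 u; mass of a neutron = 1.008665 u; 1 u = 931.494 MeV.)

The nucleus contains 67 protons and 163 − 67 = 96 neutrons.
Total constituent mass: 67 × 1.0078250 + 96 × 1.008665 = 164.3561150 u
The mass defect is 164.3561150 − 162.95072 = 1.4053950 u.
Binding energy = Δm·c² = 1.4053950 × 931.494 MeV/u = 1309.12 MeV
Dividing by A = 163 gives 8.031 MeV per nucleon.

8.031 MeV/nucleon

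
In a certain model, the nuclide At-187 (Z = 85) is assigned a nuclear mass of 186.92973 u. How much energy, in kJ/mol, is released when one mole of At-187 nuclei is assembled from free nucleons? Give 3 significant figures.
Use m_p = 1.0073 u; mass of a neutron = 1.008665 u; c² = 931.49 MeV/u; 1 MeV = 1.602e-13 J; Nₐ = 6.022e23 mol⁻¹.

1.41e+11 kJ/mol

With 85 protons and 102 neutrons (A = 187):
Σm = 85·m_p + 102·m_n = 85.6205 + 102.883830 = 188.504330 u
Mass defect Δm = 188.504330 − 186.92973 = 1.574600 u
E_B = 1.574600 × 931.49 = 1466.72 MeV
Per nucleus in joules: 1466.72 MeV × 1.602e-13 J/MeV = 2.3497e-10 J
Per mole: 2.3497e-10 J × 6.022e23 mol⁻¹ = 1.41499e+14 J/mol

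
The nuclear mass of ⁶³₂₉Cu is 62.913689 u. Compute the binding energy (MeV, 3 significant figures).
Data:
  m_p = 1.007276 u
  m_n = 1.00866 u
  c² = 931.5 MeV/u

551 MeV

Mass of separated nucleons = 29(1.007276) + 34(1.00866) = 29.211004 + 34.29444 = 63.505444 u
Mass defect Δm = 63.505444 − 62.913689 = 0.591755 u
E_B = 0.591755 × 931.5 = 551.220 MeV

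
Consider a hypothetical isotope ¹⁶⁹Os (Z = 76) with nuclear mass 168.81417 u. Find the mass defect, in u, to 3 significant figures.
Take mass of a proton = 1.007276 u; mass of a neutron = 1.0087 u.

With 76 protons and 93 neutrons (A = 169):
Σm = 76·m_p + 93·m_n = 76.552976 + 93.8091 = 170.362076 u
Mass defect Δm = 170.362076 − 168.81417 = 1.547906 u

1.55 u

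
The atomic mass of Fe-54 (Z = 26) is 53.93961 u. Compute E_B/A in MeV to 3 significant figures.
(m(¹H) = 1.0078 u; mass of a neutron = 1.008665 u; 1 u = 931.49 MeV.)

8.73 MeV/nucleon

The nucleus contains 26 protons and 54 − 26 = 28 neutrons.
Mass of separated nucleons = 26(1.0078) + 28(1.008665) = 26.2028 + 28.242620 = 54.445420 u
Δm = 54.445420 − 53.93961 = 0.505810 u
Binding energy = Δm·c² = 0.505810 × 931.49 MeV/u = 471.157 MeV
Per nucleon: 471.157 / 54 = 8.725 MeV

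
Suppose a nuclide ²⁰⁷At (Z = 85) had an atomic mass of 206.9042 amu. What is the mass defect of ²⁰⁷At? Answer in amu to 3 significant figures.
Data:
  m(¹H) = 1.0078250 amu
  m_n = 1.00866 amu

1.82 amu

With 85 protons and 122 neutrons (A = 207):
Total constituent mass: 85 × 1.0078250 + 122 × 1.00866 = 208.7216450 amu
The mass defect is 208.7216450 − 206.9042 = 1.8174450 amu.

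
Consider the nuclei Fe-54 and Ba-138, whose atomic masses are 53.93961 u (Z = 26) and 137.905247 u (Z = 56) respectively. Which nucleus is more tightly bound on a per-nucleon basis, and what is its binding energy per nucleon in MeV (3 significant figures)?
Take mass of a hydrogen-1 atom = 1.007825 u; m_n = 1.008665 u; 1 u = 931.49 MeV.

Fe-54; 8.74 MeV/nucleon

Fe-54: Σm = 26(1.007825) + 28(1.008665) = 54.446070 u; Δm = 0.506460 u; E_B = 471.76 MeV; E_B/A = 8.736 MeV
Ba-138: Σm = 56(1.007825) + 82(1.008665) = 139.148730 u; Δm = 1.243483 u; E_B = 1158.3 MeV; E_B/A = 8.393 MeV
Fe-54 has the higher binding energy per nucleon, so it is the more tightly bound nucleus.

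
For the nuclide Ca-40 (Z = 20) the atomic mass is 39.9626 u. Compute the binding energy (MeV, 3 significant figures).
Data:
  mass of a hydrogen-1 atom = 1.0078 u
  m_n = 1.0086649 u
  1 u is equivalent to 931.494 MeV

Total constituent mass: 20 × 1.0078 + 20 × 1.0086649 = 40.3292980 u
The mass defect is 40.3292980 − 39.9626 = 0.3666980 u.
Binding energy = Δm·c² = 0.3666980 × 931.494 MeV/u = 341.577 MeV

342 MeV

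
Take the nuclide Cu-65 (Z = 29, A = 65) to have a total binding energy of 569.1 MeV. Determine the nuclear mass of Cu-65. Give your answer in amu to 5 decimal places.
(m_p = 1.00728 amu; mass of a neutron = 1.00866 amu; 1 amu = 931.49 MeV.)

64.91192 amu

Mass defect = 569.1 MeV / (931.49 MeV/amu) = 0.6109566 amu
Constituent mass = 29(1.00728) + 36(1.00866) = 65.52288 amu
Nuclear mass = 65.52288 − 0.6109566 = 64.9119234 amu ≈ 64.91192 amu (to 5 decimal places)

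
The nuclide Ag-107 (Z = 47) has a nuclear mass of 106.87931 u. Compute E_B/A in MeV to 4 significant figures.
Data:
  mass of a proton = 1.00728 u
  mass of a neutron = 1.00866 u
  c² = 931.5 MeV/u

Z = 47, so N = A − Z = 107 − 47 = 60.
Total constituent mass: 47 × 1.00728 + 60 × 1.00866 = 107.86176 u
Mass defect Δm = 107.86176 − 106.87931 = 0.98245 u
Converting to energy: 0.98245 u × 931.5 MeV/u = 915.152 MeV
Dividing by A = 107 gives 8.553 MeV per nucleon.

8.553 MeV/nucleon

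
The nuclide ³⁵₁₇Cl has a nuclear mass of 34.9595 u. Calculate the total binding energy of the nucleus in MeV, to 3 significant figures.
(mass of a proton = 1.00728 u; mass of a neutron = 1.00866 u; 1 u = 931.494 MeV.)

298 MeV

Σm = 17·m_p + 18·m_n = 17.12376 + 18.15588 = 35.27964 u
The mass defect is 35.27964 − 34.9595 = 0.32014 u.
E_B = 0.32014 × 931.494 = 298.208 MeV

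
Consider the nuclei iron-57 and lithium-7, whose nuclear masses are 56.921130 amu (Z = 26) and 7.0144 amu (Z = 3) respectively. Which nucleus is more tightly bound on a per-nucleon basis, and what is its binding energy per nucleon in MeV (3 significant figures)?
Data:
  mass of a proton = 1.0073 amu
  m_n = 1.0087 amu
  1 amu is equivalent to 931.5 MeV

iron-57: Σm = 26(1.0073) + 31(1.0087) = 57.4595 amu; Δm = 0.538370 amu; E_B = 501.49 MeV; E_B/A = 8.798 MeV
lithium-7: Σm = 3(1.0073) + 4(1.0087) = 7.0567 amu; Δm = 0.0423 amu; E_B = 39.402 MeV; E_B/A = 5.629 MeV
iron-57 has the higher binding energy per nucleon, so it is the more tightly bound nucleus.

iron-57; 8.80 MeV/nucleon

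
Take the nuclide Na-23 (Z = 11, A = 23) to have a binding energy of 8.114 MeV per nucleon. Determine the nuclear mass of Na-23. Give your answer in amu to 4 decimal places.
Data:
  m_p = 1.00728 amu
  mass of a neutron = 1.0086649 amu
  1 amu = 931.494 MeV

Total binding energy = 23 × 8.114 = 186.622 MeV
Mass defect = 186.622 MeV / (931.494 MeV/amu) = 0.200347 amu
Constituent mass = 11(1.00728) + 12(1.0086649) = 23.1840588 amu
Nuclear mass = 23.1840588 − 0.200347 = 22.9837118 amu ≈ 22.9837 amu (to 4 decimal places)

22.9837 amu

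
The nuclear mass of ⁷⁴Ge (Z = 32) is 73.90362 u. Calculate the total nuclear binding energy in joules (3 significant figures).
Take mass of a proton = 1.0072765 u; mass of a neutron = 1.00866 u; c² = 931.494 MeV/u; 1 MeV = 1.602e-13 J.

1.03e-10 J

With 32 protons and 42 neutrons (A = 74):
Total constituent mass: 32 × 1.0072765 + 42 × 1.00866 = 74.5965680 u
The mass defect is 74.5965680 − 73.90362 = 0.6929480 u.
Converting to energy: 0.6929480 u × 931.494 MeV/u = 645.477 MeV
In joules: 645.477 MeV × 1.602e-13 J/MeV = 1.0341e-10 J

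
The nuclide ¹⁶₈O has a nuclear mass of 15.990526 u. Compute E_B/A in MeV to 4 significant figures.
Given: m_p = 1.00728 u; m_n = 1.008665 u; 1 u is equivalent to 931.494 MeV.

7.978 MeV/nucleon

The nucleus contains 8 protons and 16 − 8 = 8 neutrons.
Mass of separated nucleons = 8(1.00728) + 8(1.008665) = 8.05824 + 8.069320 = 16.127560 u
Mass defect Δm = 16.127560 − 15.990526 = 0.137034 u
E_B = 0.137034 × 931.494 = 127.646 MeV
Dividing by A = 16 gives 7.978 MeV per nucleon.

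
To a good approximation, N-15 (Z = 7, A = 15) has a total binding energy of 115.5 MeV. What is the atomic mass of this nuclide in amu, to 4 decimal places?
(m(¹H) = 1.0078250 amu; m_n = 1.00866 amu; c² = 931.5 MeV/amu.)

Mass defect = 115.5 MeV / (931.5 MeV/amu) = 0.123994 amu
Constituent mass = 7(1.0078250) + 8(1.00866) = 15.1240550 amu
Atomic mass = 15.1240550 − 0.123994 = 15.0000610 amu ≈ 15.0001 amu (to 4 decimal places)

15.0001 amu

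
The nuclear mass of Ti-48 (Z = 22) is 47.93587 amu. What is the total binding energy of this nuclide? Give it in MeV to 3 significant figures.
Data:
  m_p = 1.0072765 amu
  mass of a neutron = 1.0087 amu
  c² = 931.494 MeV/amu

Z = 22, so N = A − Z = 48 − 22 = 26.
Total constituent mass: 22 × 1.0072765 + 26 × 1.0087 = 48.3862830 amu
Δm = 48.3862830 − 47.93587 = 0.4504130 amu
Converting to energy: 0.4504130 amu × 931.494 MeV/amu = 419.557 MeV

420 MeV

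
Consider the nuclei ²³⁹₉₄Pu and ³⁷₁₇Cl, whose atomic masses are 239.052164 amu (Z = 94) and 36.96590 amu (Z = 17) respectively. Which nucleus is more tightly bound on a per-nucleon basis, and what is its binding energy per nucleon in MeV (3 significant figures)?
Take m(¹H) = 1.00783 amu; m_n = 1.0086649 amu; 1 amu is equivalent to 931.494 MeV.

²³⁹₉₄Pu: Σm = 94(1.00783) + 145(1.0086649) = 240.9924305 amu; Δm = 1.9402665 amu; E_B = 1807.3 MeV; E_B/A = 7.562 MeV
³⁷₁₇Cl: Σm = 17(1.00783) + 20(1.0086649) = 37.3064080 amu; Δm = 0.3405080 amu; E_B = 317.18 MeV; E_B/A = 8.572 MeV
³⁷₁₇Cl has the higher binding energy per nucleon, so it is the more tightly bound nucleus.

³⁷₁₇Cl; 8.57 MeV/nucleon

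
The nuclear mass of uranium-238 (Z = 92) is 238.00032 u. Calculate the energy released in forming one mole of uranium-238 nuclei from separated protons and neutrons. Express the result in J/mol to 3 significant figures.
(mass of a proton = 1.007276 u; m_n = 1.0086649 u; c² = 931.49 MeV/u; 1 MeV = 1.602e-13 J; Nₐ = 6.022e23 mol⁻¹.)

1.74e+14 J/mol

Σm = 92·m_p + 146·m_n = 92.669392 + 147.2650754 = 239.9344674 u
The mass defect is 239.9344674 − 238.00032 = 1.9341474 u.
Binding energy = Δm·c² = 1.9341474 × 931.49 MeV/u = 1801.64 MeV
Per nucleus in joules: 1801.64 MeV × 1.602e-13 J/MeV = 2.8862e-10 J
Per mole: 2.8862e-10 J × 6.022e23 mol⁻¹ = 1.7381e+14 J/mol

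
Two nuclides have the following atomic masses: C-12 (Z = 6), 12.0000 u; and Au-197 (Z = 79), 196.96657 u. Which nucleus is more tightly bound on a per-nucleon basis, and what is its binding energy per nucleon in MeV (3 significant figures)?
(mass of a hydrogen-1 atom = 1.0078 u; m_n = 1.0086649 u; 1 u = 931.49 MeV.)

Au-197; 7.91 MeV/nucleon

C-12: Σm = 6(1.0078) + 6(1.0086649) = 12.0987894 u; Δm = 0.0987894 u; E_B = 92.021 MeV; E_B/A = 7.668 MeV
Au-197: Σm = 79(1.0078) + 118(1.0086649) = 198.6386582 u; Δm = 1.6720882 u; E_B = 1557.5 MeV; E_B/A = 7.906 MeV
Au-197 has the higher binding energy per nucleon, so it is the more tightly bound nucleus.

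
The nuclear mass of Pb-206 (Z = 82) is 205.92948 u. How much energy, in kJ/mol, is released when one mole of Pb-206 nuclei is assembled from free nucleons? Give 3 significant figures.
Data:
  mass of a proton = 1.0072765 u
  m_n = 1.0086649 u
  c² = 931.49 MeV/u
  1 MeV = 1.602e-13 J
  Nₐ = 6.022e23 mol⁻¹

Total constituent mass: 82 × 1.0072765 + 124 × 1.0086649 = 207.6711206 u
Δm = 207.6711206 − 205.92948 = 1.7416406 u
Binding energy = Δm·c² = 1.7416406 × 931.49 MeV/u = 1622.32 MeV
Per nucleus in joules: 1622.32 MeV × 1.602e-13 J/MeV = 2.5990e-10 J
Per mole: 2.5990e-10 J × 6.022e23 mol⁻¹ = 1.5651e+14 J/mol

1.57e+11 kJ/mol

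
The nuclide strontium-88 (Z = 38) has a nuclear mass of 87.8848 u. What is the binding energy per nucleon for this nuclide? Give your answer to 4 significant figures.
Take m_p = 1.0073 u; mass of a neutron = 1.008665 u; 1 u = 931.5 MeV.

8.742 MeV/nucleon

With 38 protons and 50 neutrons (A = 88):
Σm = 38·m_p + 50·m_n = 38.2774 + 50.433250 = 88.710650 u
The mass defect is 88.710650 − 87.8848 = 0.825850 u.
Binding energy = Δm·c² = 0.825850 × 931.5 MeV/u = 769.279 MeV
BE/A = 769.279 MeV / 88 = 8.742 MeV/nucleon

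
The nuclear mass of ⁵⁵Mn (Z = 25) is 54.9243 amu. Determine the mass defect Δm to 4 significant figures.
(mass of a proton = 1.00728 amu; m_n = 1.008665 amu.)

0.5177 amu

Mass of separated nucleons = 25(1.00728) + 30(1.008665) = 25.18200 + 30.259950 = 55.441950 amu
Δm = 55.441950 − 54.9243 = 0.517650 amu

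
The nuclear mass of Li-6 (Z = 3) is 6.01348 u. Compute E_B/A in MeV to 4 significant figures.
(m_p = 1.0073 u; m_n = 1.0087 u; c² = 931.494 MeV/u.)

Total constituent mass: 3 × 1.0073 + 3 × 1.0087 = 6.0480 u
The mass defect is 6.0480 − 6.01348 = 0.03452 u.
Converting to energy: 0.03452 u × 931.494 MeV/u = 32.1552 MeV
BE/A = 32.1552 MeV / 6 = 5.359 MeV/nucleon

5.359 MeV/nucleon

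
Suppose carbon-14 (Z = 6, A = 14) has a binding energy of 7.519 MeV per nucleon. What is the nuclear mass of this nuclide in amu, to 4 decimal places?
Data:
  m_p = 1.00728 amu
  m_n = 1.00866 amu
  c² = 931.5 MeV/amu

Total binding energy = 14 × 7.519 = 105.266 MeV
Mass defect = 105.266 MeV / (931.5 MeV/amu) = 0.113007 amu
Constituent mass = 6(1.00728) + 8(1.00866) = 14.11296 amu
Nuclear mass = 14.11296 − 0.113007 = 13.999953 amu ≈ 14.0000 amu (to 4 decimal places)

14.0000 amu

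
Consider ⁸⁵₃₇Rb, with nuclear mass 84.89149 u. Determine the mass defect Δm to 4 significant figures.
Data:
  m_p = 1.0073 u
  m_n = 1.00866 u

Σm = 37·m_p + 48·m_n = 37.2701 + 48.41568 = 85.68578 u
The mass defect is 85.68578 − 84.89149 = 0.79429 u.

0.7943 u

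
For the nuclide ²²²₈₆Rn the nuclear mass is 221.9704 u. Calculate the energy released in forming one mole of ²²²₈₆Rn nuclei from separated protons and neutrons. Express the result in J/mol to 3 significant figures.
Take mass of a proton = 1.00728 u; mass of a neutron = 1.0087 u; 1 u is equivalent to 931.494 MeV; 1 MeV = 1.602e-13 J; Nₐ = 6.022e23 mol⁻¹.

1.65e+14 J/mol

The nucleus contains 86 protons and 222 − 86 = 136 neutrons.
Σm = 86·m_p + 136·m_n = 86.62608 + 137.1832 = 223.80928 u
The mass defect is 223.80928 − 221.9704 = 1.83888 u.
E_B = 1.83888 × 931.494 = 1712.91 MeV
Per nucleus in joules: 1712.91 MeV × 1.602e-13 J/MeV = 2.7441e-10 J
Per mole: 2.7441e-10 J × 6.022e23 mol⁻¹ = 1.6525e+14 J/mol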